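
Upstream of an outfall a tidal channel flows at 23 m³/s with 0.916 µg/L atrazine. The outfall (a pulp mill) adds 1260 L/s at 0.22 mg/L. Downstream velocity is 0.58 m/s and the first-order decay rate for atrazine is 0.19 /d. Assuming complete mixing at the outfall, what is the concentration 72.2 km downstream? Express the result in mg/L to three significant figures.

0.00935 mg/L

1260 L/s = 1.26 m³/s.
0.916 µg/L = 0.000916 mg/L.
After complete mixing, C₀ = (1.26·0.22 + 23·0.000916) / 24.26 = 0.01229 mg/L.
Travel time t = 7.22e+04 m / 0.58 m/s = 1.245e+05 s = 1.441 d.
C = 0.01229·exp(−0.19·1.441) = 0.01229·0.7605 = 0.00935 mg/L.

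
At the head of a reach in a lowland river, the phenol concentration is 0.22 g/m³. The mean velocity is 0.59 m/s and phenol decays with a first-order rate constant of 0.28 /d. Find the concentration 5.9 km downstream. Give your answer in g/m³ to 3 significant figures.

Travel time t = 5.9 km / 0.59 m/s = 5900/0.59 = 1e+04 s = 0.1157 d.
First-order decay: C = 0.22·exp(−0.28·0.1157) = 0.22·0.9681 = 0.213 g/m³.

0.213 g/m³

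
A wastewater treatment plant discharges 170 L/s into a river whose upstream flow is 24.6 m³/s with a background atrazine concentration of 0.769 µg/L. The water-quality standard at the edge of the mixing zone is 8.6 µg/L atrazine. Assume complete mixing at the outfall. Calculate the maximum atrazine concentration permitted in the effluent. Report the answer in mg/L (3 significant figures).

1.14 mg/L

170 L/s = 0.17 m³/s.
0.769 µg/L = 0.000769 mg/L.
8.6 µg/L = 0.0086 mg/L.
Mass balance: 0.0086·24.77 = 0.17·Cₑ + 24.6·0.000769.
Cₑ = (0.213 − 0.01892) / 0.17 = 1.142 mg/L.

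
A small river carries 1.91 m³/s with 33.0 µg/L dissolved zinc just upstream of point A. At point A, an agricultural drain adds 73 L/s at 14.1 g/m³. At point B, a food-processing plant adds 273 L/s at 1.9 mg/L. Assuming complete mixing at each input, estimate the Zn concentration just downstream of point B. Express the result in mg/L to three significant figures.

33.0 µg/L = 0.033 mg/L.
73 L/s = 0.073 m³/s.
After input A: C = (1.91·0.033 + 0.073·14.1) / 1.983 = 0.5508 mg/L.
273 L/s = 0.273 m³/s.
After input B: C = (1.983·0.5508 + 0.273·1.9) / 2.256 = 0.7141 mg/L.

0.714 mg/L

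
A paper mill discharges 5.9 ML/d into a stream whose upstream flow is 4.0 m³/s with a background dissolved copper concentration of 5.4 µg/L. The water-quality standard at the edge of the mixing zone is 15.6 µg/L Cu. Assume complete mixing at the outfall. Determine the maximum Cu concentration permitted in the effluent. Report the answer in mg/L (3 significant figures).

0.613 mg/L

5.9 ML/d = 0.06829 m³/s.
5.4 µg/L = 0.0054 mg/L.
15.6 µg/L = 0.0156 mg/L.
Mass balance: 0.0156·4.068 = 0.06829·Cₑ + 4·0.0054.
Cₑ = (0.06347 − 0.0216) / 0.06829 = 0.6131 mg/L.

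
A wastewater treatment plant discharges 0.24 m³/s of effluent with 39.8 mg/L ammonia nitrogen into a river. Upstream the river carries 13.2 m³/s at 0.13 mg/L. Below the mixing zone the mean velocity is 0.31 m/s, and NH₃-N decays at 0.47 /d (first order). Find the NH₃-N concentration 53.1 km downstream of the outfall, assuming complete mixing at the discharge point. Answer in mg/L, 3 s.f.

After complete mixing, C₀ = (0.24·39.8 + 13.2·0.13) / 13.44 = 0.8384 mg/L.
Travel time t = 5.31e+04 m / 0.31 m/s = 1.713e+05 s = 1.983 d.
C = 0.8384·exp(−0.47·1.983) = 0.8384·0.3938 = 0.3302 mg/L.

0.330 mg/L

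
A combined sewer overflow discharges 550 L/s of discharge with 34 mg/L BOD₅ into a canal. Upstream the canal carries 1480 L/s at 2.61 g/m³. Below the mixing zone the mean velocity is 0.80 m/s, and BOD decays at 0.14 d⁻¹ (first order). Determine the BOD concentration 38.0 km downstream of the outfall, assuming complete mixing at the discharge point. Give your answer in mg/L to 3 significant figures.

10.3 mg/L

550 L/s = 0.55 m³/s.
1480 L/s = 1.48 m³/s.
After complete mixing, C₀ = (0.55·34 + 1.48·2.61) / 2.03 = 11.11 mg/L.
Travel time t = 3.8e+04 m / 0.80 m/s = 4.75e+04 s = 0.5498 d.
C = 11.11·exp(−0.14·0.5498) = 11.11·0.9259 = 10.29 mg/L.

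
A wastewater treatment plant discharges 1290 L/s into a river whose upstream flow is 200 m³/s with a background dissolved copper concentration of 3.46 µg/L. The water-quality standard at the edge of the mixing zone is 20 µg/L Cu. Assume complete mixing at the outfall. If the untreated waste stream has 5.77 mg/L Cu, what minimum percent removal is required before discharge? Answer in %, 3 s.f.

1290 L/s = 1.29 m³/s.
3.46 µg/L = 0.00346 mg/L.
20 µg/L = 0.02 mg/L.
Mass balance: 0.02·201.3 = 1.29·Cₑ + 200·0.00346.
Cₑ = (4.026 − 0.692) / 1.29 = 2.584 mg/L.
Required removal = 1 − 2.584/5.77 = 55.21 %.

55.2 %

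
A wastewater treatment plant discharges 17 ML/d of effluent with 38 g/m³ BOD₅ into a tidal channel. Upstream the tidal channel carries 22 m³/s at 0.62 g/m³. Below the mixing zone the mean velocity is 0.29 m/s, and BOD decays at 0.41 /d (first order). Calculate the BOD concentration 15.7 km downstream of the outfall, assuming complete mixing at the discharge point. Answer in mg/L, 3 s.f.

17 ML/d = 0.1968 m³/s.
After complete mixing, C₀ = (0.1968·38 + 22·0.62) / 22.2 = 0.9513 mg/L.
Travel time t = 1.57e+04 m / 0.29 m/s = 5.414e+04 s = 0.6266 d.
C = 0.9513·exp(−0.41·0.6266) = 0.9513·0.7734 = 0.7358 mg/L.

0.736 mg/L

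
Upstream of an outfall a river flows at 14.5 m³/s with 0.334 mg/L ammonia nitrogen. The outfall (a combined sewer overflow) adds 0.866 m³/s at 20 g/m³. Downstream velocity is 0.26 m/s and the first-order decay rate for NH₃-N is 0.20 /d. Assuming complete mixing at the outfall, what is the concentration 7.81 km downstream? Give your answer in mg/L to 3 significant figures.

After complete mixing, C₀ = (0.866·20 + 14.5·0.334) / 15.37 = 1.442 mg/L.
Travel time t = 7810 m / 0.26 m/s = 3.004e+04 s = 0.3477 d.
C = 1.442·exp(−0.20·0.3477) = 1.442·0.9328 = 1.345 mg/L.

1.35 mg/L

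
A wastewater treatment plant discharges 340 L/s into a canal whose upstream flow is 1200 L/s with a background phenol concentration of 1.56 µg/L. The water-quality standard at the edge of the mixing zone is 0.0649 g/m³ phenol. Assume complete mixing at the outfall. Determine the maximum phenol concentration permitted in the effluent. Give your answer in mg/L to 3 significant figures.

340 L/s = 0.34 m³/s.
1200 L/s = 1.2 m³/s.
1.56 µg/L = 0.00156 mg/L.
Mass balance: 0.0649·1.54 = 0.34·Cₑ + 1.2·0.00156.
Cₑ = (0.09995 − 0.001872) / 0.34 = 0.2885 mg/L.

0.288 mg/L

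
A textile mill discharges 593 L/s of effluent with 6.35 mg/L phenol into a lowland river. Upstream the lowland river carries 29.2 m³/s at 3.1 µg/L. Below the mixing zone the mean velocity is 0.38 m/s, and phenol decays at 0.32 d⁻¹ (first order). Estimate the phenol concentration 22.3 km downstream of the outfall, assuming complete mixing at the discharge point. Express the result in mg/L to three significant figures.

593 L/s = 0.593 m³/s.
3.1 µg/L = 0.0031 mg/L.
After complete mixing, C₀ = (0.593·6.35 + 29.2·0.0031) / 29.79 = 0.1294 mg/L.
Travel time t = 2.23e+04 m / 0.38 m/s = 5.868e+04 s = 0.6792 d.
C = 0.1294·exp(−0.32·0.6792) = 0.1294·0.8046 = 0.1041 mg/L.

0.104 mg/L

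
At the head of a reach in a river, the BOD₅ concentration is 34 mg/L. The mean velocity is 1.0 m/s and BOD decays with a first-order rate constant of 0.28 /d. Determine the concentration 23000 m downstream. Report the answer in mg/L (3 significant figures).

Travel time t = 23000 m / 1.0 m/s = 2.3e+04/1.0 = 2.3e+04 s = 0.2662 d.
First-order decay: C = 34·exp(−0.28·0.2662) = 34·0.9282 = 31.56 mg/L.

31.6 mg/L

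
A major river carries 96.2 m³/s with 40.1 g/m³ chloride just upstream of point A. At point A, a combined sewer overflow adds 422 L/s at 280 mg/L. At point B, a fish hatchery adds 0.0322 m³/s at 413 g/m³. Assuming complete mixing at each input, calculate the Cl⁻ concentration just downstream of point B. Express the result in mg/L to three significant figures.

41.3 mg/L

422 L/s = 0.422 m³/s.
After input A: C = (96.2·40.1 + 0.422·280) / 96.62 = 41.15 mg/L.
After input B: C = (96.62·41.15 + 0.0322·413) / 96.65 = 41.27 mg/L.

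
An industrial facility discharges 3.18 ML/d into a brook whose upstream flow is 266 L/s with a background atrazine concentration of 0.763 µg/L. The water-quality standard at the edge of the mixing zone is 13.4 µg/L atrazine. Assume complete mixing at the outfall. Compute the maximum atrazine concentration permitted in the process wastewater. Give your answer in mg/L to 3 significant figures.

3.18 ML/d = 0.03681 m³/s.
266 L/s = 0.266 m³/s.
0.763 µg/L = 0.000763 mg/L.
13.4 µg/L = 0.0134 mg/L.
Mass balance: 0.0134·0.3028 = 0.03681·Cₑ + 0.266·0.000763.
Cₑ = (0.004058 − 0.000203) / 0.03681 = 0.1047 mg/L.

0.105 mg/L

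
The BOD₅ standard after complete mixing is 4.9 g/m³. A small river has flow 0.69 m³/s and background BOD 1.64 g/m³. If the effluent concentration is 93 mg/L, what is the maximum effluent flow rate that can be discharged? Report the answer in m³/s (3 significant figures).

Mass balance at complete mixing: C_std·(Q_w + Q_r) = Q_w·C_e + Q_r·C_b.
Rearranging, Q_w = Q_r·(C_std − C_b)/(C_e − C_std) = 0.69·(4.9 − 1.64) / (93 − 4.9) = 0.02553 m³/s.

0.0255 m³/s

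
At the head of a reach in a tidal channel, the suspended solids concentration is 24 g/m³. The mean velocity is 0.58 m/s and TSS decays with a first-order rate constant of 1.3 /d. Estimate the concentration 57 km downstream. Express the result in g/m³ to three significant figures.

5.47 g/m³

Travel time t = 57 km / 0.58 m/s = 5.7e+04/0.58 = 9.828e+04 s = 1.137 d.
First-order decay: C = 24·exp(−1.3·1.137) = 24·0.2279 = 5.47 g/m³.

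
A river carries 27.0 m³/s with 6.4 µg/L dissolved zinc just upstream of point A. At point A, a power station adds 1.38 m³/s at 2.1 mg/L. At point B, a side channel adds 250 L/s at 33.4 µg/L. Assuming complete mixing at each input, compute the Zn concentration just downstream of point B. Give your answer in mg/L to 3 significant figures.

6.4 µg/L = 0.0064 mg/L.
After input A: C = (27·0.0064 + 1.38·2.1) / 28.38 = 0.1082 mg/L.
250 L/s = 0.25 m³/s.
33.4 µg/L = 0.0334 mg/L.
After input B: C = (28.38·0.1082 + 0.25·0.0334) / 28.63 = 0.1075 mg/L.

0.108 mg/L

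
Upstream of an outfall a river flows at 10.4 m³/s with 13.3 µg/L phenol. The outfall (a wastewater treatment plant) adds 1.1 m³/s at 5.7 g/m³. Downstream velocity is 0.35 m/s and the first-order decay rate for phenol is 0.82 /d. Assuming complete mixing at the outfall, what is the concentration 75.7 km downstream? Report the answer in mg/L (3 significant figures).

13.3 µg/L = 0.0133 mg/L.
After complete mixing, C₀ = (1.1·5.7 + 10.4·0.0133) / 11.5 = 0.5572 mg/L.
Travel time t = 7.57e+04 m / 0.35 m/s = 2.163e+05 s = 2.503 d.
C = 0.5572·exp(−0.82·2.503) = 0.5572·0.1284 = 0.07154 mg/L.

0.0715 mg/L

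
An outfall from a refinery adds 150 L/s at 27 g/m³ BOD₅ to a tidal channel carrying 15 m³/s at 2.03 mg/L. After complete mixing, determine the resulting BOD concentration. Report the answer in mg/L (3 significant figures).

150 L/s = 0.15 m³/s.
Conservation of mass across the mixing zone: C = (0.15·27 + 15·2.03) / (0.15 + 15) = 34.5/15.15 = 2.277 mg/L.

2.28 mg/L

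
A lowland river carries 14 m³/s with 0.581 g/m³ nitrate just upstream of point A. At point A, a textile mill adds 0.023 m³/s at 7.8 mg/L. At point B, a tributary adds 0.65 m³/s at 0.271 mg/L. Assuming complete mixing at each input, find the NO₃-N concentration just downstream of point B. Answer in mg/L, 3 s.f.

After input A: C = (14·0.581 + 0.023·7.8) / 14.02 = 0.5928 mg/L.
After input B: C = (14.02·0.5928 + 0.65·0.271) / 14.67 = 0.5786 mg/L.

0.579 mg/L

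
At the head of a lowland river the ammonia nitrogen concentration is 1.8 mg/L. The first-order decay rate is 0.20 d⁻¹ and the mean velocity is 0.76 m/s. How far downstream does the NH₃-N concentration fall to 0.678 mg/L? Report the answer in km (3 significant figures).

321 km

From C = C₀·e^(−kt), t = ln(C₀/C)/k = ln(1.8/0.678)/0.20 = 0.9764/0.20 = 4.882 d.
Distance = v·t = 0.76 m/s × 4.218e+05 s = 3.206e+05 m = 320.6 km.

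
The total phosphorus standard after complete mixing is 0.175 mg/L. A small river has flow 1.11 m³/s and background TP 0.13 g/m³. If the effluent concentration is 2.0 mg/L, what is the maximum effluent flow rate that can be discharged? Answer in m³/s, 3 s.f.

Mass balance at complete mixing: C_std·(Q_w + Q_r) = Q_w·C_e + Q_r·C_b.
Rearranging, Q_w = Q_r·(C_std − C_b)/(C_e − C_std) = 1.11·(0.175 − 0.13) / (2 − 0.175) = 0.02737 m³/s.

0.0274 m³/s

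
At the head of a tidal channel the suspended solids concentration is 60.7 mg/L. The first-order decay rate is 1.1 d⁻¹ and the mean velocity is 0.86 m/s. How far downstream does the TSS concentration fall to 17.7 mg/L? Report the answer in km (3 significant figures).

83.2 km

From C = C₀·e^(−kt), t = ln(C₀/C)/k = ln(60.7/17.7)/1.1 = 1.232/1.1 = 1.12 d.
Distance = v·t = 0.86 m/s × 9.68e+04 s = 8.325e+04 m = 83.25 km.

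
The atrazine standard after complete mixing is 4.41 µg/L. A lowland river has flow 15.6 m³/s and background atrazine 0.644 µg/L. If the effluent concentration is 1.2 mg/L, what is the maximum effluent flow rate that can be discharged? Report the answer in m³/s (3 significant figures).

0.644 µg/L = 0.000644 mg/L.
4.41 µg/L = 0.00441 mg/L.
Mass balance at complete mixing: C_std·(Q_w + Q_r) = Q_w·C_e + Q_r·C_b.
Rearranging, Q_w = Q_r·(C_std − C_b)/(C_e − C_std) = 15.6·(0.00441 − 0.000644) / (1.2 − 0.00441) = 0.04914 m³/s.

0.0491 m³/s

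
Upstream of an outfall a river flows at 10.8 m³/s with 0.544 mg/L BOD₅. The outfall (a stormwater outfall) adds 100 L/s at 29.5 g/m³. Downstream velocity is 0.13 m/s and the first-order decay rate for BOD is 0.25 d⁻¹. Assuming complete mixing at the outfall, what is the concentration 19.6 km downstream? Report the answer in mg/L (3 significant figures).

0.523 mg/L

100 L/s = 0.1 m³/s.
After complete mixing, C₀ = (0.1·29.5 + 10.8·0.544) / 10.9 = 0.8097 mg/L.
Travel time t = 1.96e+04 m / 0.13 m/s = 1.508e+05 s = 1.745 d.
C = 0.8097·exp(−0.25·1.745) = 0.8097·0.6465 = 0.5234 mg/L.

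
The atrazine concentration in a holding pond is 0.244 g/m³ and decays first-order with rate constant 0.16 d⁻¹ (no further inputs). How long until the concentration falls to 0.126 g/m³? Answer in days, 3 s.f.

4.13 d

t = ln(C₀/C)/k = ln(0.244/0.126)/0.16 = 0.6609/0.16 = 4.131 d.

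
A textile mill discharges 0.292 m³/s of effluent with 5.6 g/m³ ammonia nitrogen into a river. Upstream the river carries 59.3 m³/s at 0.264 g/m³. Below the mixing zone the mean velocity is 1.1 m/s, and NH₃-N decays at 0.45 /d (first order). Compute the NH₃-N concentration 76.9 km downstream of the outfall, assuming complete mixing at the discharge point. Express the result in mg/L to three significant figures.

After complete mixing, C₀ = (0.292·5.6 + 59.3·0.264) / 59.59 = 0.2901 mg/L.
Travel time t = 7.69e+04 m / 1.1 m/s = 6.991e+04 s = 0.8091 d.
C = 0.2901·exp(−0.45·0.8091) = 0.2901·0.6948 = 0.2016 mg/L.

0.202 mg/L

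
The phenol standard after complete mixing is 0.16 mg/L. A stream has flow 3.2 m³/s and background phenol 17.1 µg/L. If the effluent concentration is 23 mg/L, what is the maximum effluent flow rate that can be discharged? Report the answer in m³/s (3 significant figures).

0.0200 m³/s

17.1 µg/L = 0.0171 mg/L.
Mass balance at complete mixing: C_std·(Q_w + Q_r) = Q_w·C_e + Q_r·C_b.
Rearranging, Q_w = Q_r·(C_std − C_b)/(C_e − C_std) = 3.2·(0.16 − 0.0171) / (23 − 0.16) = 0.02002 m³/s.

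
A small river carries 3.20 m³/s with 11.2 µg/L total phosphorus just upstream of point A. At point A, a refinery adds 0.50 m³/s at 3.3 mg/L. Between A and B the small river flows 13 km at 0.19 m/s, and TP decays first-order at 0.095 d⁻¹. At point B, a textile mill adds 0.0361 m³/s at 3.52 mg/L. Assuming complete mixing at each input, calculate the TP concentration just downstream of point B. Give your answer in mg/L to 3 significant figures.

0.453 mg/L

11.2 µg/L = 0.0112 mg/L.
After input A: C = (3.2·0.0112 + 0.5·3.3) / 3.7 = 0.4556 mg/L.
Over the 13 km reach to input B (t = 6.842e+04 s = 0.7919 d), decay gives C = 0.4556·exp(−0.095·0.7919) = 0.4226 mg/L.
After input B: C = (3.7·0.4226 + 0.0361·3.52) / 3.736 = 0.4525 mg/L.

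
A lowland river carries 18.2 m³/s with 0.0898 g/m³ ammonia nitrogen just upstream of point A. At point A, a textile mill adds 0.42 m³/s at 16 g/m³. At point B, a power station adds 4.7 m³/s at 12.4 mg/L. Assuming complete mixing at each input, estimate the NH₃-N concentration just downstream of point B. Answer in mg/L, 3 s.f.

2.86 mg/L

After input A: C = (18.2·0.0898 + 0.42·16) / 18.62 = 0.4487 mg/L.
After input B: C = (18.62·0.4487 + 4.7·12.4) / 23.32 = 2.857 mg/L.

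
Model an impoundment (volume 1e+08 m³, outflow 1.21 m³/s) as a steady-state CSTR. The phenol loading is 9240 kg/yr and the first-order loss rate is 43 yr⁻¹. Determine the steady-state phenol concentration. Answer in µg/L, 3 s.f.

2.13 µg/L

Outflow Q = 1.21 m³/s × 3.156e+07 s/yr = 3.818e+07 m³/yr.
Steady-state CSTR mass balance: W = Q·C + k·V·C, so C = W/(Q + kV).
Q + kV = 3.818e+07 + 43·1e+08 = 4.338e+09 m³/yr.
C = 9240/4.338e+09 = 2.13e-06 kg/m³ = 0.00213 mg/L = 2.13 µg/L.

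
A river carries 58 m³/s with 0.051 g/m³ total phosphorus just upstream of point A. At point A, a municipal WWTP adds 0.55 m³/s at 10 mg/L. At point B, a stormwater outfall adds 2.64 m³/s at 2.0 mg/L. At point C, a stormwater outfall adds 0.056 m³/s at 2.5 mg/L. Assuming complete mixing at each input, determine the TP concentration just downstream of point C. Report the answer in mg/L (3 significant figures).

After input A: C = (58·0.051 + 0.55·10) / 58.55 = 0.1445 mg/L.
After input B: C = (58.55·0.1445 + 2.64·2) / 61.19 = 0.2245 mg/L.
After input C: C = (61.19·0.2245 + 0.056·2.5) / 61.25 = 0.2266 mg/L.

0.227 mg/L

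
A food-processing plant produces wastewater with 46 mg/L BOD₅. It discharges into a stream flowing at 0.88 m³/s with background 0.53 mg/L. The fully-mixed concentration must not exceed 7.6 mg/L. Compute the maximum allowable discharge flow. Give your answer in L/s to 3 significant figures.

162 L/s

Mass balance at complete mixing: C_std·(Q_w + Q_r) = Q_w·C_e + Q_r·C_b.
Rearranging, Q_w = Q_r·(C_std − C_b)/(C_e − C_std) = 0.88·(7.6 − 0.53) / (46 − 7.6) = 0.162 m³/s.
= 162 L/s.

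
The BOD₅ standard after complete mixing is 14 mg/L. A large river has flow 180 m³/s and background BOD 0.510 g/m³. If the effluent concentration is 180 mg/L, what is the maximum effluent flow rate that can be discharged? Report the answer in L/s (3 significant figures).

Mass balance at complete mixing: C_std·(Q_w + Q_r) = Q_w·C_e + Q_r·C_b.
Rearranging, Q_w = Q_r·(C_std − C_b)/(C_e − C_std) = 180·(14 − 0.51) / (180 − 14) = 14.63 m³/s.
= 1.463e+04 L/s.

14600 L/s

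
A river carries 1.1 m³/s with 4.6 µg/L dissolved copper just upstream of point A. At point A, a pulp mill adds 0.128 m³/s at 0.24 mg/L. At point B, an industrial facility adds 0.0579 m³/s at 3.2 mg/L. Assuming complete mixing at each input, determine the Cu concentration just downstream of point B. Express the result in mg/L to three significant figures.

4.6 µg/L = 0.0046 mg/L.
After input A: C = (1.1·0.0046 + 0.128·0.24) / 1.228 = 0.02914 mg/L.
After input B: C = (1.228·0.02914 + 0.0579·3.2) / 1.286 = 0.1719 mg/L.

0.172 mg/L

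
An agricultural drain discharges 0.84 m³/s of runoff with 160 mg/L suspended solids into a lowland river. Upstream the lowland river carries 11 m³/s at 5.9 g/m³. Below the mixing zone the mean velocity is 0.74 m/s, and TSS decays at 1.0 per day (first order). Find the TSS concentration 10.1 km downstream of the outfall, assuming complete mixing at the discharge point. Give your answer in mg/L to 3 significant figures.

After complete mixing, C₀ = (0.84·160 + 11·5.9) / 11.84 = 16.83 mg/L.
Travel time t = 1.01e+04 m / 0.74 m/s = 1.365e+04 s = 0.158 d.
C = 16.83·exp(−1.0·0.158) = 16.83·0.8539 = 14.37 mg/L.

14.4 mg/L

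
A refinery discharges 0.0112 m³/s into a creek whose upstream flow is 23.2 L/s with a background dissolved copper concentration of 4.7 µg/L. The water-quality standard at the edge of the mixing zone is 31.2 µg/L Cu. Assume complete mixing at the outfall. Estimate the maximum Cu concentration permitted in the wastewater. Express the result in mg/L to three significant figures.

23.2 L/s = 0.0232 m³/s.
4.7 µg/L = 0.0047 mg/L.
31.2 µg/L = 0.0312 mg/L.
Mass balance: 0.0312·0.0344 = 0.0112·Cₑ + 0.0232·0.0047.
Cₑ = (0.001073 − 0.000109) / 0.0112 = 0.08609 mg/L.

0.0861 mg/L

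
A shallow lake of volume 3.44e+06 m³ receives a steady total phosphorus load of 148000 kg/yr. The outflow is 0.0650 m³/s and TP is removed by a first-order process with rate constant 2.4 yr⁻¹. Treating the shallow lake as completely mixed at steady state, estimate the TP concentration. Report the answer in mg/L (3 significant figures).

Outflow Q = 0.0650 m³/s × 3.156e+07 s/yr = 2.051e+06 m³/yr.
Steady-state CSTR mass balance: W = Q·C + k·V·C, so C = W/(Q + kV).
Q + kV = 2.051e+06 + 2.4·3.44e+06 = 1.031e+07 m³/yr.
C = 148000/1.031e+07 = 0.01436 kg/m³ = 14.36 mg/L.

14.4 mg/L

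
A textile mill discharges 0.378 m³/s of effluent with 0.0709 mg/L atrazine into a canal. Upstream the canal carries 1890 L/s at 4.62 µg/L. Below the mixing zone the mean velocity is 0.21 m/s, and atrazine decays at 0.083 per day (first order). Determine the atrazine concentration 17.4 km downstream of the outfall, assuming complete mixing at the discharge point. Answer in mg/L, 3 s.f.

0.0145 mg/L

1890 L/s = 1.89 m³/s.
4.62 µg/L = 0.00462 mg/L.
After complete mixing, C₀ = (0.378·0.0709 + 1.89·0.00462) / 2.268 = 0.01567 mg/L.
Travel time t = 1.74e+04 m / 0.21 m/s = 8.286e+04 s = 0.959 d.
C = 0.01567·exp(−0.083·0.959) = 0.01567·0.9235 = 0.01447 mg/L.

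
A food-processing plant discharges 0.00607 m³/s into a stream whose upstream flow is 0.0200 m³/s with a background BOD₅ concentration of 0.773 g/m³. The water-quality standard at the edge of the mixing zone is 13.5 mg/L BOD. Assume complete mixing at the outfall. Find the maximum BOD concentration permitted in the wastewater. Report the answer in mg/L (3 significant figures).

Mass balance: 13.5·0.02607 = 0.00607·Cₑ + 0.02·0.773.
Cₑ = (0.3519 − 0.01546) / 0.00607 = 55.43 mg/L.

55.4 mg/L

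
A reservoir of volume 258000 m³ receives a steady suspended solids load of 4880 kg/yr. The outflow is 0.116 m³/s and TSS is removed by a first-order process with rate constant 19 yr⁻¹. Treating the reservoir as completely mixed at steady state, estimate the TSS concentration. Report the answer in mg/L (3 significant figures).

Outflow Q = 0.116 m³/s × 3.156e+07 s/yr = 3.661e+06 m³/yr.
Steady-state CSTR mass balance: W = Q·C + k·V·C, so C = W/(Q + kV).
Q + kV = 3.661e+06 + 19·258000 = 8.563e+06 m³/yr.
C = 4880/8.563e+06 = 0.0005699 kg/m³ = 0.5699 mg/L.

0.570 mg/L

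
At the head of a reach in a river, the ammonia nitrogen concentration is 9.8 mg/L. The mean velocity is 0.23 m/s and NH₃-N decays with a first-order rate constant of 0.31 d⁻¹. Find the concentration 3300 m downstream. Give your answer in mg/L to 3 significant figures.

9.31 mg/L

Travel time t = 3300 m / 0.23 m/s = 3300/0.23 = 1.435e+04 s = 0.1661 d.
First-order decay: C = 9.8·exp(−0.31·0.1661) = 9.8·0.9498 = 9.308 mg/L.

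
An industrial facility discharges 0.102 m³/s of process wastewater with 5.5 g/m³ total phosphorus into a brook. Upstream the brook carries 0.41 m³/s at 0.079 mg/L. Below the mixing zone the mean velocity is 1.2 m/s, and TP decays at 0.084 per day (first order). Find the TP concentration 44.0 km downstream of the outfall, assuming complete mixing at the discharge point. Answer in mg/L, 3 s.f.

1.12 mg/L

After complete mixing, C₀ = (0.102·5.5 + 0.41·0.079) / 0.512 = 1.159 mg/L.
Travel time t = 4.4e+04 m / 1.2 m/s = 3.667e+04 s = 0.4244 d.
C = 1.159·exp(−0.084·0.4244) = 1.159·0.965 = 1.118 mg/L.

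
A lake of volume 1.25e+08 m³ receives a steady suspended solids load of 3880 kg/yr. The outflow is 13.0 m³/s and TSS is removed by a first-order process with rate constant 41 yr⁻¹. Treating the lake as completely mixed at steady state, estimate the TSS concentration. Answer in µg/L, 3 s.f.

Outflow Q = 13.0 m³/s × 3.156e+07 s/yr = 4.102e+08 m³/yr.
Steady-state CSTR mass balance: W = Q·C + k·V·C, so C = W/(Q + kV).
Q + kV = 4.102e+08 + 41·1.25e+08 = 5.535e+09 m³/yr.
C = 3880/5.535e+09 = 7.01e-07 kg/m³ = 0.000701 mg/L = 0.701 µg/L.

0.701 µg/L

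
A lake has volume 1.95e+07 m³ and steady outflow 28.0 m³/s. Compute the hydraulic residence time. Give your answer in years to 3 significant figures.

0.0221 yr

Q = 28.0 m³/s × 3.156e+07 s/yr = 8.836e+08 m³/yr.
Hydraulic residence time τ = V/Q = 1.95e+07/8.836e+08 = 0.02207 yr.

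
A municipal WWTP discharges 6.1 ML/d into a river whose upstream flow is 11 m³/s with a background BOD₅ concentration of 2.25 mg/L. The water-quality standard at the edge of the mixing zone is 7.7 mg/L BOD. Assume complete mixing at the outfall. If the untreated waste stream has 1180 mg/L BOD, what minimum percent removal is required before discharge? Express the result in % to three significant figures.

27.4 %

6.1 ML/d = 0.0706 m³/s.
Mass balance: 7.7·11.07 = 0.0706·Cₑ + 11·2.25.
Cₑ = (85.24 − 24.75) / 0.0706 = 856.8 mg/L.
Required removal = 1 − 856.8/1180 = 27.39 %.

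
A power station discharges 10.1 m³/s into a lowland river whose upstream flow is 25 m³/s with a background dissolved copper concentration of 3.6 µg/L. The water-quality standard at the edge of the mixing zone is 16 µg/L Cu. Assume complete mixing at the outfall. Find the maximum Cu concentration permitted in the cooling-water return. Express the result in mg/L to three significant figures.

3.6 µg/L = 0.0036 mg/L.
16 µg/L = 0.016 mg/L.
Mass balance: 0.016·35.1 = 10.1·Cₑ + 25·0.0036.
Cₑ = (0.5616 − 0.09) / 10.1 = 0.04669 mg/L.

0.0467 mg/L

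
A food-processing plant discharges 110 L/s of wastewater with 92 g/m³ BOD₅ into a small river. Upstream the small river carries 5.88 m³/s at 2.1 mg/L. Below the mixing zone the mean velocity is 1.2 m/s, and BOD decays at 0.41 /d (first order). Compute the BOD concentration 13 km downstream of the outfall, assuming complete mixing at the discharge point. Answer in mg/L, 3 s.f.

110 L/s = 0.11 m³/s.
After complete mixing, C₀ = (0.11·92 + 5.88·2.1) / 5.99 = 3.751 mg/L.
Travel time t = 1.3e+04 m / 1.2 m/s = 1.083e+04 s = 0.1254 d.
C = 3.751·exp(−0.41·0.1254) = 3.751·0.9499 = 3.563 mg/L.

3.56 mg/L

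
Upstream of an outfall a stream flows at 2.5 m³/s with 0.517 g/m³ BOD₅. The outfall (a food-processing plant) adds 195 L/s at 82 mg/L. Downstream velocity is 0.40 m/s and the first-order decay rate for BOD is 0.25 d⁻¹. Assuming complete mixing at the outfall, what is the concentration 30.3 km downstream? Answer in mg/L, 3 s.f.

195 L/s = 0.195 m³/s.
After complete mixing, C₀ = (0.195·82 + 2.5·0.517) / 2.695 = 6.413 mg/L.
Travel time t = 3.03e+04 m / 0.40 m/s = 7.575e+04 s = 0.8767 d.
C = 6.413·exp(−0.25·0.8767) = 6.413·0.8032 = 5.151 mg/L.

5.15 mg/L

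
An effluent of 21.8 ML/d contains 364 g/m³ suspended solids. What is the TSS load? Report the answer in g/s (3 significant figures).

91.8 g/s

21.8 ML/d = 0.2523 m³/s.
Mass flux = Q·C = 0.2523 m³/s × 364 g/m³ = 91.84 g/s.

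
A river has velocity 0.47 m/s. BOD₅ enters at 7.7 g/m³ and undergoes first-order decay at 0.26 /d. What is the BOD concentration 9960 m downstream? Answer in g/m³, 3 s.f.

Travel time t = 9960 m / 0.47 m/s = 9960/0.47 = 2.119e+04 s = 0.2453 d.
First-order decay: C = 7.7·exp(−0.26·0.2453) = 7.7·0.9382 = 7.224 g/m³.

7.22 g/m³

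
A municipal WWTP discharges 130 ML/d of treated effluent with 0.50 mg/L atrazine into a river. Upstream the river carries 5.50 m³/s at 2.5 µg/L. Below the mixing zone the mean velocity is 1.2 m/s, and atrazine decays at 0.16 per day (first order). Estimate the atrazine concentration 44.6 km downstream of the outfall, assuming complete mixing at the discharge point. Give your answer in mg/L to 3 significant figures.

0.102 mg/L

130 ML/d = 1.505 m³/s.
2.5 µg/L = 0.0025 mg/L.
After complete mixing, C₀ = (1.505·0.5 + 5.5·0.0025) / 7.005 = 0.1094 mg/L.
Travel time t = 4.46e+04 m / 1.2 m/s = 3.717e+04 s = 0.4302 d.
C = 0.1094·exp(−0.16·0.4302) = 0.1094·0.9335 = 0.1021 mg/L.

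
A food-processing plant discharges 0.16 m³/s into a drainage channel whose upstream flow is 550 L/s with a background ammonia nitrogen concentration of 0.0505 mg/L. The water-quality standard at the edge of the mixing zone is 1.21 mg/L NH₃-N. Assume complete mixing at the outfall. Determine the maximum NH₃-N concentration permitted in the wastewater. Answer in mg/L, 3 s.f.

5.20 mg/L

550 L/s = 0.55 m³/s.
Mass balance: 1.21·0.71 = 0.16·Cₑ + 0.55·0.0505.
Cₑ = (0.8591 − 0.02778) / 0.16 = 5.196 mg/L.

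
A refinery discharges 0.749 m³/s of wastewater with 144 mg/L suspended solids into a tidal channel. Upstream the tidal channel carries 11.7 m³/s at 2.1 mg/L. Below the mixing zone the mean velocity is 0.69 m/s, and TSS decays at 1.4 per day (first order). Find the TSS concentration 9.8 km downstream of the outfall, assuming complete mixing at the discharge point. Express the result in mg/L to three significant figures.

After complete mixing, C₀ = (0.749·144 + 11.7·2.1) / 12.45 = 10.64 mg/L.
Travel time t = 9800 m / 0.69 m/s = 1.42e+04 s = 0.1644 d.
C = 10.64·exp(−1.4·0.1644) = 10.64·0.7944 = 8.451 mg/L.

8.45 mg/L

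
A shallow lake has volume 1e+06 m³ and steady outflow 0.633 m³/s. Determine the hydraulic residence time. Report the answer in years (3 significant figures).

Q = 0.633 m³/s × 3.156e+07 s/yr = 1.998e+07 m³/yr.
Hydraulic residence time τ = V/Q = 1e+06/1.998e+07 = 0.05006 yr.

0.0501 yr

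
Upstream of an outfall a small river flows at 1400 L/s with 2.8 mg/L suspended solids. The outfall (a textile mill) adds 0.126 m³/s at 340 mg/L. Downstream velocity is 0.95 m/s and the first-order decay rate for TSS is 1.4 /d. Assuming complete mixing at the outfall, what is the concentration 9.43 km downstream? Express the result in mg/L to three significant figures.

1400 L/s = 1.4 m³/s.
After complete mixing, C₀ = (0.126·340 + 1.4·2.8) / 1.526 = 30.64 mg/L.
Travel time t = 9430 m / 0.95 m/s = 9926 s = 0.1149 d.
C = 30.64·exp(−1.4·0.1149) = 30.64·0.8514 = 26.09 mg/L.

26.1 mg/L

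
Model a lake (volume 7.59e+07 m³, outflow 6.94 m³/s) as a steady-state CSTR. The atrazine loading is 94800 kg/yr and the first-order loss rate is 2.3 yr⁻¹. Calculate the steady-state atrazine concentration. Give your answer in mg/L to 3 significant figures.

0.241 mg/L

Outflow Q = 6.94 m³/s × 3.156e+07 s/yr = 2.19e+08 m³/yr.
Steady-state CSTR mass balance: W = Q·C + k·V·C, so C = W/(Q + kV).
Q + kV = 2.19e+08 + 2.3·7.59e+07 = 3.936e+08 m³/yr.
C = 94800/3.936e+08 = 0.0002409 kg/m³ = 0.2409 mg/L.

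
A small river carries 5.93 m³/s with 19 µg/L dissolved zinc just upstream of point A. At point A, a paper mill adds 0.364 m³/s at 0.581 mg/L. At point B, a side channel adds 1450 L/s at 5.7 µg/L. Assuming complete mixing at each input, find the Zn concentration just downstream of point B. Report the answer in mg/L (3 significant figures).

0.0429 mg/L

19 µg/L = 0.019 mg/L.
After input A: C = (5.93·0.019 + 0.364·0.581) / 6.294 = 0.0515 mg/L.
1450 L/s = 1.45 m³/s.
5.7 µg/L = 0.0057 mg/L.
After input B: C = (6.294·0.0515 + 1.45·0.0057) / 7.744 = 0.04293 mg/L.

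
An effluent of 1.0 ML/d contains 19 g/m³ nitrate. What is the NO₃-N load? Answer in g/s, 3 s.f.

1.0 ML/d = 0.01157 m³/s.
Mass flux = Q·C = 0.01157 m³/s × 19 g/m³ = 0.2199 g/s.

0.220 g/s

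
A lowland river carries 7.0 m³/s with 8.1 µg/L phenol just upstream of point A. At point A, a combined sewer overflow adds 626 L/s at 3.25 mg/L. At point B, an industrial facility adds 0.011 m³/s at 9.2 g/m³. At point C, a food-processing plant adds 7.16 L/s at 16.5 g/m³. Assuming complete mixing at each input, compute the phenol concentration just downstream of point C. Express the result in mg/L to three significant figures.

8.1 µg/L = 0.0081 mg/L.
626 L/s = 0.626 m³/s.
After input A: C = (7·0.0081 + 0.626·3.25) / 7.626 = 0.2742 mg/L.
After input B: C = (7.626·0.2742 + 0.011·9.2) / 7.637 = 0.2871 mg/L.
7.16 L/s = 0.00716 m³/s.
After input C: C = (7.637·0.2871 + 0.00716·16.5) / 7.644 = 0.3023 mg/L.

0.302 mg/L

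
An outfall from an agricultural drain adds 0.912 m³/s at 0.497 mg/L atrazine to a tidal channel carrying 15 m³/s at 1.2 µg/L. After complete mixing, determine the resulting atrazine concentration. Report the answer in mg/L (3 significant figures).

0.0296 mg/L

1.2 µg/L = 0.0012 mg/L.
By mass balance at complete mixing, C = (0.912·0.497 + 15·0.0012) / (0.912 + 15) = 0.4713/15.91 = 0.02962 mg/L.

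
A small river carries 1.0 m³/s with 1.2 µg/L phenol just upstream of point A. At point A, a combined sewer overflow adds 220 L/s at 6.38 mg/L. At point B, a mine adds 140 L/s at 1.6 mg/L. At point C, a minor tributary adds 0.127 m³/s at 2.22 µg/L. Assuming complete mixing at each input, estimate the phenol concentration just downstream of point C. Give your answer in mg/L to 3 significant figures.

1.10 mg/L

1.2 µg/L = 0.0012 mg/L.
220 L/s = 0.22 m³/s.
After input A: C = (1·0.0012 + 0.22·6.38) / 1.22 = 1.151 mg/L.
140 L/s = 0.14 m³/s.
After input B: C = (1.22·1.151 + 0.14·1.6) / 1.36 = 1.198 mg/L.
2.22 µg/L = 0.00222 mg/L.
After input C: C = (1.36·1.198 + 0.127·0.00222) / 1.487 = 1.096 mg/L.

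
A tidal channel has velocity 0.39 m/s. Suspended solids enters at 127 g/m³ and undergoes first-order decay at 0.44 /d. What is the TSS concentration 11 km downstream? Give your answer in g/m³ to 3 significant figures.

Travel time t = 11 km / 0.39 m/s = 1.1e+04/0.39 = 2.821e+04 s = 0.3264 d.
First-order decay: C = 127·exp(−0.44·0.3264) = 127·0.8662 = 110 g/m³.

110 g/m³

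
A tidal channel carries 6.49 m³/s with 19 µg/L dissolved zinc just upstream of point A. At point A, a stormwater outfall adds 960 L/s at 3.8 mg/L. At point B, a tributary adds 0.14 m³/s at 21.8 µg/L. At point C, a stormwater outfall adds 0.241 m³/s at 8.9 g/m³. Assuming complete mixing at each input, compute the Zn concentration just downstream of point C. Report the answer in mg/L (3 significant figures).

19 µg/L = 0.019 mg/L.
960 L/s = 0.96 m³/s.
After input A: C = (6.49·0.019 + 0.96·3.8) / 7.45 = 0.5062 mg/L.
21.8 µg/L = 0.0218 mg/L.
After input B: C = (7.45·0.5062 + 0.14·0.0218) / 7.59 = 0.4973 mg/L.
After input C: C = (7.59·0.4973 + 0.241·8.9) / 7.831 = 0.7559 mg/L.

0.756 mg/L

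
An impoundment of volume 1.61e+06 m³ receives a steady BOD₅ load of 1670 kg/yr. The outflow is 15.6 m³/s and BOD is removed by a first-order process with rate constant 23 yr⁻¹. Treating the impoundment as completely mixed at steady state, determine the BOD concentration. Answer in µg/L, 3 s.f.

3.15 µg/L

Outflow Q = 15.6 m³/s × 3.156e+07 s/yr = 4.923e+08 m³/yr.
Steady-state CSTR mass balance: W = Q·C + k·V·C, so C = W/(Q + kV).
Q + kV = 4.923e+08 + 23·1.61e+06 = 5.293e+08 m³/yr.
C = 1670/5.293e+08 = 3.155e-06 kg/m³ = 0.003155 mg/L = 3.155 µg/L.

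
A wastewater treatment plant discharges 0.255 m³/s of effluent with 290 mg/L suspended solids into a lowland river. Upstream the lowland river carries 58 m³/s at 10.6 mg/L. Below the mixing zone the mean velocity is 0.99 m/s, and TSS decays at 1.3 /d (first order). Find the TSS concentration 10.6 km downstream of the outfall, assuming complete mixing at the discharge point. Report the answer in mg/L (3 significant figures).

After complete mixing, C₀ = (0.255·290 + 58·10.6) / 58.26 = 11.82 mg/L.
Travel time t = 1.06e+04 m / 0.99 m/s = 1.071e+04 s = 0.1239 d.
C = 11.82·exp(−1.3·0.1239) = 11.82·0.8512 = 10.06 mg/L.

10.1 mg/L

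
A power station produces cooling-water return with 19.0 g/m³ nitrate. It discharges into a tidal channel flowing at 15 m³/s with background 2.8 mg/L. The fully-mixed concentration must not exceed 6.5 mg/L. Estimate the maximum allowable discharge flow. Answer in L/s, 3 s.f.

4440 L/s

Mass balance at complete mixing: C_std·(Q_w + Q_r) = Q_w·C_e + Q_r·C_b.
Rearranging, Q_w = Q_r·(C_std − C_b)/(C_e − C_std) = 15·(6.5 − 2.8) / (19 − 6.5) = 4.44 m³/s.
= 4440 L/s.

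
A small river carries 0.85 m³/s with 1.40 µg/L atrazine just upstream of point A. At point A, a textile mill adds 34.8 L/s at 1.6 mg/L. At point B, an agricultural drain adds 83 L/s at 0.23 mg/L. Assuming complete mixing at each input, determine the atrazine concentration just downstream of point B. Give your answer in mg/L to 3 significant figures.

1.40 µg/L = 0.0014 mg/L.
34.8 L/s = 0.0348 m³/s.
After input A: C = (0.85·0.0014 + 0.0348·1.6) / 0.8848 = 0.06427 mg/L.
83 L/s = 0.083 m³/s.
After input B: C = (0.8848·0.06427 + 0.083·0.23) / 0.9678 = 0.07849 mg/L.

0.0785 mg/L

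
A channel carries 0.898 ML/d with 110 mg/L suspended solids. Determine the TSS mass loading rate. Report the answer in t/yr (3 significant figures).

36.1 t/yr

0.898 ML/d = 0.01039 m³/s.
Mass flux = Q·C = 0.01039 m³/s × 110 g/m³ = 1.143 g/s.
= 1.143 g/s × 31.56 = 36.08 t/yr.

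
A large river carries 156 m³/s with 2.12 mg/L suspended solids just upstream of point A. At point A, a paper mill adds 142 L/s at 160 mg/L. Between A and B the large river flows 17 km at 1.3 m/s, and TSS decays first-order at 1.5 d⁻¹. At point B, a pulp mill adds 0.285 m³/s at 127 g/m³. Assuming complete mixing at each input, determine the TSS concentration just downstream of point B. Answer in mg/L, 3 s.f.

142 L/s = 0.142 m³/s.
After input A: C = (156·2.12 + 0.142·160) / 156.1 = 2.264 mg/L.
Over the 17 km reach to input B (t = 1.308e+04 s = 0.1514 d), decay gives C = 2.264·exp(−1.5·0.1514) = 1.804 mg/L.
After input B: C = (156.1·1.804 + 0.285·127) / 156.4 = 2.032 mg/L.

2.03 mg/L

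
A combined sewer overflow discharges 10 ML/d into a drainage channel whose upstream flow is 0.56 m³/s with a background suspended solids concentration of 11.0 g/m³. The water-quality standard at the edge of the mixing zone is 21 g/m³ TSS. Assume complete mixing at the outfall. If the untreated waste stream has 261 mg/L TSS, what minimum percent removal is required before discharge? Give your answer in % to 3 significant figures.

10 ML/d = 0.1157 m³/s.
Mass balance: 21·0.6757 = 0.1157·Cₑ + 0.56·11.
Cₑ = (14.19 − 6.16) / 0.1157 = 69.38 mg/L.
Required removal = 1 − 69.38/261 = 73.42 %.

73.4 %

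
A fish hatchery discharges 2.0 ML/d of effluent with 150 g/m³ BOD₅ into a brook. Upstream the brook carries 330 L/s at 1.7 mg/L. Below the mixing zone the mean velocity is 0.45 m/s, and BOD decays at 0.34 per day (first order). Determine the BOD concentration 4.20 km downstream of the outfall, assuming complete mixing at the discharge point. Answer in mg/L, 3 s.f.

11.0 mg/L

2.0 ML/d = 0.02315 m³/s.
330 L/s = 0.33 m³/s.
After complete mixing, C₀ = (0.02315·150 + 0.33·1.7) / 0.3531 = 11.42 mg/L.
Travel time t = 4200 m / 0.45 m/s = 9333 s = 0.108 d.
C = 11.42·exp(−0.34·0.108) = 11.42·0.9639 = 11.01 mg/L.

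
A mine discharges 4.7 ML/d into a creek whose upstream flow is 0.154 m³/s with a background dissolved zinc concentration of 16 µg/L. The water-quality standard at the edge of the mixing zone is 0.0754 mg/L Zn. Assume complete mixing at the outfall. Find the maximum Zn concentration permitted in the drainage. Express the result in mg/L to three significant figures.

0.244 mg/L

4.7 ML/d = 0.0544 m³/s.
16 µg/L = 0.016 mg/L.
Mass balance: 0.0754·0.2084 = 0.0544·Cₑ + 0.154·0.016.
Cₑ = (0.01571 − 0.002464) / 0.0544 = 0.2436 mg/L.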